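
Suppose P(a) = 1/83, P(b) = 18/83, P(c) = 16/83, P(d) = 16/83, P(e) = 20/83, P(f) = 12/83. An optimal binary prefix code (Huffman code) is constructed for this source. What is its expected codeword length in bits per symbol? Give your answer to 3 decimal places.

2.506 bits/symbol

Repeatedly combine the two least-probable nodes; the expected code length is the sum of the merged weights.
merge 1/83 + 12/83 → 13/83
merge 13/83 + 16/83 → 29/83
merge 16/83 + 18/83 → 34/83
merge 20/83 + 29/83 → 49/83
merge 34/83 + 49/83 → 1
L = 13/83 + 29/83 + 34/83 + 49/83 + 1 = 208/83 ≈ 2.506 bits/symbol.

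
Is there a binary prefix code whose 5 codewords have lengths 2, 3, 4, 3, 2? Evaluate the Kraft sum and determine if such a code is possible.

0.8125; yes

With common denominator 2^4 = 16: Σ 2^(−ℓᵢ) = 4/16 + 2/16 + 1/16 + 2/16 + 4/16 = 13/16 = 0.8125.
Kraft's inequality requires Σ ≤ 1; here Σ = 0.8125 ≤ 1, so such a prefix code exists.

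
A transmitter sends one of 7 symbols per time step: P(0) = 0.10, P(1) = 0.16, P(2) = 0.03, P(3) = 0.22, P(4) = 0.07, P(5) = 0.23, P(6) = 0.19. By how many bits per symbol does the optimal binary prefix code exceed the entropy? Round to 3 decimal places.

Entropy H = −Σ p log₂ p ≈ 2.5990 bits.
Huffman merges: 3/100+7/100→1/10; 1/10+1/10→1/5; 4/25+19/100→7/20; 1/5+11/50→21/50; 23/100+7/20→29/50; 21/50+29/50→1. L = 53/20 ≈ 2.6500.
L − H = 2.6500 − 2.5990 = 0.051 bits.

0.051 bits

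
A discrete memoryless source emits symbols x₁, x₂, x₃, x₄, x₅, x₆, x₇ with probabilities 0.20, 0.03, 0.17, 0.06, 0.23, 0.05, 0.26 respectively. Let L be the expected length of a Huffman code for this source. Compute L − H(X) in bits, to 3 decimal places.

Entropy H = −Σ p log₂ p ≈ 2.5033 bits.
Huffman merges: 3/100+1/20→2/25; 3/50+2/25→7/50; 7/50+17/100→31/100; 1/5+23/100→43/100; 13/50+31/100→57/100; 43/100+57/100→1. L = 253/100 ≈ 2.5300.
L − H = 2.5300 − 2.5033 = 0.027 bits.

0.027 bits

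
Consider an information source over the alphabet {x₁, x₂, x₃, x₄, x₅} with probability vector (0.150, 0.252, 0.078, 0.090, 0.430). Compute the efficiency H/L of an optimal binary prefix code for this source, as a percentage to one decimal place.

99.0%

Entropy H = −Σ p log₂ p ≈ 2.0349 bits.
Huffman merges: 39/500+9/100→21/125; 3/20+21/125→159/500; 63/250+159/500→57/100; 43/100+57/100→1. L = 257/125 ≈ 2.0560.
Efficiency = H/L = 2.0349/2.0560 = 99.0%.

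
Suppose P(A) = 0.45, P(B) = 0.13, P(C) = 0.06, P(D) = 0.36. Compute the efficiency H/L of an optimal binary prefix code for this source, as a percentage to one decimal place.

96.3%

Entropy H = −Σ p log₂ p ≈ 1.6752 bits.
Huffman merges: 3/50+13/100→19/100; 19/100+9/25→11/20; 9/20+11/20→1. L = 87/50 ≈ 1.7400.
Efficiency = H/L = 1.6752/1.7400 = 96.3%.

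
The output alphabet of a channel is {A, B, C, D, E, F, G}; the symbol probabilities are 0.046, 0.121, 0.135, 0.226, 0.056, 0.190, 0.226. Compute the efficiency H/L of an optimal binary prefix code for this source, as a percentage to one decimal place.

98.9%

Entropy H = −Σ p log₂ p ≈ 2.6209 bits.
Huffman merges: 23/500+7/125→51/500; 51/500+121/1000→223/1000; 27/200+19/100→13/40; 223/1000+113/500→449/1000; 113/500+13/40→551/1000; 449/1000+551/1000→1. L = 53/20 ≈ 2.6500.
Efficiency = H/L = 2.6209/2.6500 = 98.9%.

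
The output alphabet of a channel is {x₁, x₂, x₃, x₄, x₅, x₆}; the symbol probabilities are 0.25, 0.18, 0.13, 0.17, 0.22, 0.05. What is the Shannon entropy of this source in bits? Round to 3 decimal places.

H = −Σ pᵢ log₂ pᵢ.
−0.25·log₂(0.25) = 0.5000
−0.18·log₂(0.18) = 0.4453
−0.13·log₂(0.13) = 0.3826
−0.17·log₂(0.17) = 0.4346
−0.22·log₂(0.22) = 0.4806
−0.05·log₂(0.05) = 0.2161
Sum ≈ 2.4592 → 2.459 bits.

2.459 bits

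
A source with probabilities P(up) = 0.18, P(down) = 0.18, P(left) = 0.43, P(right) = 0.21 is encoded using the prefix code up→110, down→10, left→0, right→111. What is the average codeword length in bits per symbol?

L̄ = Σ pᵢ·ℓᵢ = 0.18·3 + 0.18·2 + 0.43·1 + 0.21·3 = 1.96 bits/symbol.

1.96 bits/symbol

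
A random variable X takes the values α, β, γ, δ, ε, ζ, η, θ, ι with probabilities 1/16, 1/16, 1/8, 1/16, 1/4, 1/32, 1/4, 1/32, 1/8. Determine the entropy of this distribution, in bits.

Each probability is a power of 1/2, so log₂(1/p) is an integer.
H = Σ p·log₂(1/p) = 1/16·4 + 1/16·4 + 1/8·3 + 1/16·4 + 1/4·2 + 1/32·5 + 1/4·2 + 1/32·5 + 1/8·3 = 2.8125 bits.

2.8125 bits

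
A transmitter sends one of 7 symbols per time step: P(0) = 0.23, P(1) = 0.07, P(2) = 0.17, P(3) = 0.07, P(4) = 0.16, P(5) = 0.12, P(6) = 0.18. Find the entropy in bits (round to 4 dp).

H = −Σ pᵢ log₂ pᵢ.
−0.23·log₂(0.23) = 0.4877
−0.07·log₂(0.07) = 0.2686
−0.17·log₂(0.17) = 0.4346
−0.07·log₂(0.07) = 0.2686
−0.16·log₂(0.16) = 0.4230
−0.12·log₂(0.12) = 0.3671
−0.18·log₂(0.18) = 0.4453
Sum ≈ 2.6948 → 2.6948 bits.

2.6948 bits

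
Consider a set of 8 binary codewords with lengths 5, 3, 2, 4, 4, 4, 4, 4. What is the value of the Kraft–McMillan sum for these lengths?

0.71875

With common denominator 2^5 = 32: Σ 2^(−ℓᵢ) = 1/32 + 4/32 + 8/32 + 2/32 + 2/32 + 2/32 + 2/32 + 2/32 = 23/32 = 0.71875.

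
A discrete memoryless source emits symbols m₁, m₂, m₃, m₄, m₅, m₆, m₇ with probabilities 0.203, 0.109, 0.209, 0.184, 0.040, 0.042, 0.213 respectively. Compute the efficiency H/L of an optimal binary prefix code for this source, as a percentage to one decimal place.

97.8%

Entropy H = −Σ p log₂ p ≈ 2.5900 bits.
Huffman merges: 1/25+21/500→41/500; 41/500+109/1000→191/1000; 23/125+191/1000→3/8; 203/1000+209/1000→103/250; 213/1000+3/8→147/250; 103/250+147/250→1. L = 331/125 ≈ 2.6480.
Efficiency = H/L = 2.5900/2.6480 = 97.8%.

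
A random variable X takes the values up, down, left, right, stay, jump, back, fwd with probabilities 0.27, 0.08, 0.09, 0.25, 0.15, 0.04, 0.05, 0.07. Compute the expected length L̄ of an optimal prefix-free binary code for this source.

2.72 bits/symbol

Repeatedly combine the two least-probable nodes; the expected code length is the sum of the merged weights.
merge 1/25 + 1/20 → 9/100
merge 7/100 + 2/25 → 3/20
merge 9/100 + 9/100 → 9/50
merge 3/20 + 3/20 → 3/10
merge 9/50 + 1/4 → 43/100
merge 27/100 + 3/10 → 57/100
merge 43/100 + 57/100 → 1
L = 9/100 + 3/20 + 9/50 + 3/10 + 43/100 + 57/100 + 1 = 68/25 = 2.72 bits/symbol.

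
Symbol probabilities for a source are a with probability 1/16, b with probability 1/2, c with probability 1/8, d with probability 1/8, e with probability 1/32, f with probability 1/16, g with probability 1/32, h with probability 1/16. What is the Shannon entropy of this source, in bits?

2.3125 bits

Each probability is a power of 1/2, so log₂(1/p) is an integer.
H = Σ p·log₂(1/p) = 1/16·4 + 1/2·1 + 1/8·3 + 1/8·3 + 1/32·5 + 1/16·4 + 1/32·5 + 1/16·4 = 2.3125 bits.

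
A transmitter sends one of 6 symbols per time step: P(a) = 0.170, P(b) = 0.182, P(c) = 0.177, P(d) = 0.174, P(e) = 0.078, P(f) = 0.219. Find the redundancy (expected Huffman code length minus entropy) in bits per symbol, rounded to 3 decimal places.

Entropy H = −Σ p log₂ p ≈ 2.5300 bits.
Huffman merges: 39/500+17/100→31/125; 87/500+177/1000→351/1000; 91/500+219/1000→401/1000; 31/125+351/1000→599/1000; 401/1000+599/1000→1. L = 2599/1000 ≈ 2.5990.
L − H = 2.5990 − 2.5300 = 0.069 bits.

0.069 bits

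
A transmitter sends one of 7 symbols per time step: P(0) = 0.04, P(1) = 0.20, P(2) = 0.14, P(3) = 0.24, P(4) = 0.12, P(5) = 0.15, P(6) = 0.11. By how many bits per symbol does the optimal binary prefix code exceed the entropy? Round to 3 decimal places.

Entropy H = −Σ p log₂ p ≈ 2.6693 bits.
Huffman merges: 1/25+11/100→3/20; 3/25+7/50→13/50; 3/20+3/20→3/10; 1/5+6/25→11/25; 13/50+3/10→14/25; 11/25+14/25→1. L = 271/100 ≈ 2.7100.
L − H = 2.7100 − 2.6693 = 0.041 bits.

0.041 bits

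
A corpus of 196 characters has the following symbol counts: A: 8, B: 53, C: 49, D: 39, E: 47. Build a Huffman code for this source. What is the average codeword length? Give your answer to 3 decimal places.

Probabilities are the counts divided by 196.
Repeatedly combine the two least-probable nodes; the expected code length is the sum of the merged weights.
merge 2/49 + 39/196 → 47/196
merge 47/196 + 47/196 → 47/98
merge 1/4 + 53/196 → 51/98
merge 47/98 + 51/98 → 1
L = 47/196 + 47/98 + 51/98 + 1 = 439/196 ≈ 2.240 bits/symbol.

2.240 bits/symbol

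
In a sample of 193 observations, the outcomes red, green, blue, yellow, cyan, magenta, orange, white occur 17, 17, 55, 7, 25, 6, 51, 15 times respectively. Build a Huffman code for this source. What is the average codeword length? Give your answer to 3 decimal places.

Probabilities are the counts divided by 193.
Repeatedly combine the two least-probable nodes; the expected code length is the sum of the merged weights.
merge 6/193 + 7/193 → 13/193
merge 13/193 + 15/193 → 28/193
merge 17/193 + 17/193 → 34/193
merge 25/193 + 28/193 → 53/193
merge 34/193 + 51/193 → 85/193
merge 53/193 + 55/193 → 108/193
merge 85/193 + 108/193 → 1
L = 13/193 + 28/193 + 34/193 + 53/193 + 85/193 + 108/193 + 1 = 514/193 ≈ 2.663 bits/symbol.

2.663 bits/symbol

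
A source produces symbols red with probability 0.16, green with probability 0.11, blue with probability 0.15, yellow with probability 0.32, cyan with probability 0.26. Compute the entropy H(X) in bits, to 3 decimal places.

H = −Σ pᵢ log₂ pᵢ.
−0.16·log₂(0.16) = 0.4230
−0.11·log₂(0.11) = 0.3503
−0.15·log₂(0.15) = 0.4105
−0.32·log₂(0.32) = 0.5260
−0.26·log₂(0.26) = 0.5053
Sum ≈ 2.2152 → 2.215 bits.

2.215 bits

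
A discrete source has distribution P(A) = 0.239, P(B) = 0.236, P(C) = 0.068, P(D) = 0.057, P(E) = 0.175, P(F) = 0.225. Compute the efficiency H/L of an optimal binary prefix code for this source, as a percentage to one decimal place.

Entropy H = −Σ p log₂ p ≈ 2.4087 bits.
Huffman merges: 57/1000+17/250→1/8; 1/8+7/40→3/10; 9/40+59/250→461/1000; 239/1000+3/10→539/1000; 461/1000+539/1000→1. L = 97/40 ≈ 2.4250.
Efficiency = H/L = 2.4087/2.4250 = 99.3%.

99.3%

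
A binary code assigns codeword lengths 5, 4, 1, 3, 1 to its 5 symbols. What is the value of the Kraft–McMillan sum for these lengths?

With common denominator 2^5 = 32: Σ 2^(−ℓᵢ) = 1/32 + 2/32 + 16/32 + 4/32 + 16/32 = 39/32 = 1.21875.

1.21875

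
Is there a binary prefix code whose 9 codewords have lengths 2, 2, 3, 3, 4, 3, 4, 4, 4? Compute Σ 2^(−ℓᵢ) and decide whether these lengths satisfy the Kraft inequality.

1.125; no

With common denominator 2^4 = 16: Σ 2^(−ℓᵢ) = 4/16 + 4/16 + 2/16 + 2/16 + 1/16 + 2/16 + 1/16 + 1/16 + 1/16 = 18/16 = 1.125.
Kraft's inequality requires Σ ≤ 1; here Σ = 1.125 > 1, so no such prefix code exists.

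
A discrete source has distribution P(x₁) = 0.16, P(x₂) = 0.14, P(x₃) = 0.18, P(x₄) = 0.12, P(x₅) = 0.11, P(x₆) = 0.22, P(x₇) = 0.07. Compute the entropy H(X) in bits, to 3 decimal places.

2.732 bits

H = −Σ pᵢ log₂ pᵢ.
−0.16·log₂(0.16) = 0.4230
−0.14·log₂(0.14) = 0.3971
−0.18·log₂(0.18) = 0.4453
−0.12·log₂(0.12) = 0.3671
−0.11·log₂(0.11) = 0.3503
−0.22·log₂(0.22) = 0.4806
−0.07·log₂(0.07) = 0.2686
Sum ≈ 2.7319 → 2.732 bits.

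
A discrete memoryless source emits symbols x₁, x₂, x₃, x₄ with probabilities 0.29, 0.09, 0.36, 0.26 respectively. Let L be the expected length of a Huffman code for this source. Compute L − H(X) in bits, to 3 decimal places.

0.124 bits

Entropy H = −Σ p log₂ p ≈ 1.8665 bits.
Huffman merges: 9/100+13/50→7/20; 29/100+7/20→16/25; 9/25+16/25→1. L = 199/100 ≈ 1.9900.
L − H = 1.9900 − 1.8665 = 0.124 bits.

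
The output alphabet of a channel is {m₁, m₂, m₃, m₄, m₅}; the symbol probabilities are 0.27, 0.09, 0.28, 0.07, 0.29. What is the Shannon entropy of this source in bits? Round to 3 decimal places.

2.123 bits

H = −Σ pᵢ log₂ pᵢ.
−0.27·log₂(0.27) = 0.5100
−0.09·log₂(0.09) = 0.3127
−0.28·log₂(0.28) = 0.5142
−0.07·log₂(0.07) = 0.2686
−0.29·log₂(0.29) = 0.5179
Sum ≈ 2.1234 → 2.123 bits.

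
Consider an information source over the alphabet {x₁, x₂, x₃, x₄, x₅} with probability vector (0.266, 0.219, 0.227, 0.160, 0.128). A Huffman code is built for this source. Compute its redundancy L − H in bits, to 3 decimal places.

Entropy H = −Σ p log₂ p ≈ 2.2763 bits.
Huffman merges: 16/125+4/25→36/125; 219/1000+227/1000→223/500; 133/500+36/125→277/500; 223/500+277/500→1. L = 286/125 ≈ 2.2880.
L − H = 2.2880 − 2.2763 = 0.012 bits.

0.012 bits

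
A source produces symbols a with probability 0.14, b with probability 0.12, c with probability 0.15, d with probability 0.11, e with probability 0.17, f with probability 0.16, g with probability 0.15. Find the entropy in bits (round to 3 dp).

H = −Σ pᵢ log₂ pᵢ.
−0.14·log₂(0.14) = 0.3971
−0.12·log₂(0.12) = 0.3671
−0.15·log₂(0.15) = 0.4105
−0.11·log₂(0.11) = 0.3503
−0.17·log₂(0.17) = 0.4346
−0.16·log₂(0.16) = 0.4230
−0.15·log₂(0.15) = 0.4105
Sum ≈ 2.7932 → 2.793 bits.

2.793 bits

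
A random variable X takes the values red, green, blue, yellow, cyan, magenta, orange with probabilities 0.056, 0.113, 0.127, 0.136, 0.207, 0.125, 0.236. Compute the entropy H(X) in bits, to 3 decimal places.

H = −Σ pᵢ log₂ pᵢ.
−0.056·log₂(0.056) = 0.2329
−0.113·log₂(0.113) = 0.3555
−0.127·log₂(0.127) = 0.3781
−0.136·log₂(0.136) = 0.3915
−0.207·log₂(0.207) = 0.4704
−0.125·log₂(0.125) = 0.3750
−0.236·log₂(0.236) = 0.4916
Sum ≈ 2.6949 → 2.695 bits.

2.695 bits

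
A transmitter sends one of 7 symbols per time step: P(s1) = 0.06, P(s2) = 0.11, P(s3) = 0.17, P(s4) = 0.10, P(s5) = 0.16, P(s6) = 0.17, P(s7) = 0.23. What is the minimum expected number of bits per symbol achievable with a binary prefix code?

Repeatedly combine the two least-probable nodes; the expected code length is the sum of the merged weights.
merge 3/50 + 1/10 → 4/25
merge 11/100 + 4/25 → 27/100
merge 4/25 + 17/100 → 33/100
merge 17/100 + 23/100 → 2/5
merge 27/100 + 33/100 → 3/5
merge 2/5 + 3/5 → 1
L = 4/25 + 27/100 + 33/100 + 2/5 + 3/5 + 1 = 69/25 = 2.76 bits/symbol.

2.76 bits/symbol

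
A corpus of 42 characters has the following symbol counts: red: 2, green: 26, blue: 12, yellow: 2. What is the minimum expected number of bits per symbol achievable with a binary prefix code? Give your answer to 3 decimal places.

Probabilities are the counts divided by 42.
Repeatedly combine the two least-probable nodes; the expected code length is the sum of the merged weights.
merge 1/21 + 1/21 → 2/21
merge 2/21 + 2/7 → 8/21
merge 8/21 + 13/21 → 1
L = 2/21 + 8/21 + 1 = 31/21 ≈ 1.476 bits/symbol.

1.476 bits/symbol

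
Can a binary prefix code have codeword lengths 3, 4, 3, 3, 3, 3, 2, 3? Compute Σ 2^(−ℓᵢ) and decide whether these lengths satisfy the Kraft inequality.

1.0625; no

With common denominator 2^4 = 16: Σ 2^(−ℓᵢ) = 2/16 + 1/16 + 2/16 + 2/16 + 2/16 + 2/16 + 4/16 + 2/16 = 17/16 = 1.0625.
Kraft's inequality requires Σ ≤ 1; here Σ = 1.0625 > 1, so no such prefix code exists.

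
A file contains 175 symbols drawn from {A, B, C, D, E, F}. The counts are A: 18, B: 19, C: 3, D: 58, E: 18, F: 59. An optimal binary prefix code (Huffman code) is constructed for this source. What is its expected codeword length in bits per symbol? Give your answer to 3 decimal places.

Probabilities are the counts divided by 175.
Repeatedly combine the two least-probable nodes; the expected code length is the sum of the merged weights.
merge 3/175 + 18/175 → 3/25
merge 18/175 + 19/175 → 37/175
merge 3/25 + 37/175 → 58/175
merge 58/175 + 58/175 → 116/175
merge 59/175 + 116/175 → 1
L = 3/25 + 37/175 + 58/175 + 116/175 + 1 = 407/175 ≈ 2.326 bits/symbol.

2.326 bits/symbol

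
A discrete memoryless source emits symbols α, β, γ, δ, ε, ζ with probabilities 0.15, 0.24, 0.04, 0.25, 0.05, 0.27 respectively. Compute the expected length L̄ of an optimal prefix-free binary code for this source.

Repeatedly combine the two least-probable nodes; the expected code length is the sum of the merged weights.
merge 1/25 + 1/20 → 9/100
merge 9/100 + 3/20 → 6/25
merge 6/25 + 6/25 → 12/25
merge 1/4 + 27/100 → 13/25
merge 12/25 + 13/25 → 1
L = 9/100 + 6/25 + 12/25 + 13/25 + 1 = 233/100 = 2.33 bits/symbol.

2.33 bits/symbol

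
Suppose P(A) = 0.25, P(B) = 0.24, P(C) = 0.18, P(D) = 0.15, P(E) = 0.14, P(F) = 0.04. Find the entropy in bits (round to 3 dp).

H = −Σ pᵢ log₂ pᵢ.
−0.25·log₂(0.25) = 0.5000
−0.24·log₂(0.24) = 0.4941
−0.18·log₂(0.18) = 0.4453
−0.15·log₂(0.15) = 0.4105
−0.14·log₂(0.14) = 0.3971
−0.04·log₂(0.04) = 0.1858
Sum ≈ 2.4329 → 2.433 bits.

2.433 bits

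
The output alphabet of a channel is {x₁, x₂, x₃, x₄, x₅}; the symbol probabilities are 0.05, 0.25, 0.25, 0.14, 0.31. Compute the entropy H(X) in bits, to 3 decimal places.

2.137 bits

H = −Σ pᵢ log₂ pᵢ.
−0.05·log₂(0.05) = 0.2161
−0.25·log₂(0.25) = 0.5000
−0.25·log₂(0.25) = 0.5000
−0.14·log₂(0.14) = 0.3971
−0.31·log₂(0.31) = 0.5238
Sum ≈ 2.1370 → 2.137 bits.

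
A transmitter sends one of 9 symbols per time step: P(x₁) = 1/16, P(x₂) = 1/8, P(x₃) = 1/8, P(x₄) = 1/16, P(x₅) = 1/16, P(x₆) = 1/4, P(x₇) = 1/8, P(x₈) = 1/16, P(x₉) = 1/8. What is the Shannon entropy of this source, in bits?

Each probability is a power of 1/2, so log₂(1/p) is an integer.
H = Σ p·log₂(1/p) = 1/16·4 + 1/8·3 + 1/8·3 + 1/16·4 + 1/16·4 + 1/4·2 + 1/8·3 + 1/16·4 + 1/8·3 = 3 bits.

3 bits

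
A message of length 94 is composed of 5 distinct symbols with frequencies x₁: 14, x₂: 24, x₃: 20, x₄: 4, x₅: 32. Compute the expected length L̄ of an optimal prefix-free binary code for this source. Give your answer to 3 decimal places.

Probabilities are the counts divided by 94.
Repeatedly combine the two least-probable nodes; the expected code length is the sum of the merged weights.
merge 2/47 + 7/47 → 9/47
merge 9/47 + 10/47 → 19/47
merge 12/47 + 16/47 → 28/47
merge 19/47 + 28/47 → 1
L = 9/47 + 19/47 + 28/47 + 1 = 103/47 ≈ 2.191 bits/symbol.

2.191 bits/symbol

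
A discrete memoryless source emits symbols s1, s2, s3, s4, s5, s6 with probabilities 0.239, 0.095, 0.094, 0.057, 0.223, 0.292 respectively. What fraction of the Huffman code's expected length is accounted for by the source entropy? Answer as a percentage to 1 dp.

99.0%

Entropy H = −Σ p log₂ p ≈ 2.3737 bits.
Huffman merges: 57/1000+47/500→151/1000; 19/200+151/1000→123/500; 223/1000+239/1000→231/500; 123/500+73/250→269/500; 231/500+269/500→1. L = 2397/1000 ≈ 2.3970.
Efficiency = H/L = 2.3737/2.3970 = 99.0%.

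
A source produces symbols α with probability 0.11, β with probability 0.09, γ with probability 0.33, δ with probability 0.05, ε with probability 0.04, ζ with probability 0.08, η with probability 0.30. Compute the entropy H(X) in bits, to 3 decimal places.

2.405 bits

H = −Σ pᵢ log₂ pᵢ.
−0.11·log₂(0.11) = 0.3503
−0.09·log₂(0.09) = 0.3127
−0.33·log₂(0.33) = 0.5278
−0.05·log₂(0.05) = 0.2161
−0.04·log₂(0.04) = 0.1858
−0.08·log₂(0.08) = 0.2915
−0.30·log₂(0.30) = 0.5211
Sum ≈ 2.4052 → 2.405 bits.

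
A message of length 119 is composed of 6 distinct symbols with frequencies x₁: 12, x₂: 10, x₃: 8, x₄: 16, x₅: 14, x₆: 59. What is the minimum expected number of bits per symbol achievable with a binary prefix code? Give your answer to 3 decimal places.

Probabilities are the counts divided by 119.
Repeatedly combine the two least-probable nodes; the expected code length is the sum of the merged weights.
merge 8/119 + 10/119 → 18/119
merge 12/119 + 2/17 → 26/119
merge 16/119 + 18/119 → 2/7
merge 26/119 + 2/7 → 60/119
merge 59/119 + 60/119 → 1
L = 18/119 + 26/119 + 2/7 + 60/119 + 1 = 257/119 ≈ 2.160 bits/symbol.

2.160 bits/symbol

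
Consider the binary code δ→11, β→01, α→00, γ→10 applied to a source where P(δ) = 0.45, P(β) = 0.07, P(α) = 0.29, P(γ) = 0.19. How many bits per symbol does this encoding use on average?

2 bits/symbol

L̄ = Σ pᵢ·ℓᵢ = 0.45·2 + 0.07·2 + 0.29·2 + 0.19·2 = 2 bits/symbol.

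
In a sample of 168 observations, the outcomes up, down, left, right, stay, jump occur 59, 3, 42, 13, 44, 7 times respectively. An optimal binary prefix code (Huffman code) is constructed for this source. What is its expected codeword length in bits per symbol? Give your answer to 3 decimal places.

Probabilities are the counts divided by 168.
Repeatedly combine the two least-probable nodes; the expected code length is the sum of the merged weights.
merge 1/56 + 1/24 → 5/84
merge 5/84 + 13/168 → 23/168
merge 23/168 + 1/4 → 65/168
merge 11/42 + 59/168 → 103/168
merge 65/168 + 103/168 → 1
L = 5/84 + 23/168 + 65/168 + 103/168 + 1 = 123/56 ≈ 2.196 bits/symbol.

2.196 bits/symbol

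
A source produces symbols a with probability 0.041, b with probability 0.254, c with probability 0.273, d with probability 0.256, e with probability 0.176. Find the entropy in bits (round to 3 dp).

H = −Σ pᵢ log₂ pᵢ.
−0.041·log₂(0.041) = 0.1889
−0.254·log₂(0.254) = 0.5022
−0.273·log₂(0.273) = 0.5113
−0.256·log₂(0.256) = 0.5032
−0.176·log₂(0.176) = 0.4411
Sum ≈ 2.1468 → 2.147 bits.

2.147 bits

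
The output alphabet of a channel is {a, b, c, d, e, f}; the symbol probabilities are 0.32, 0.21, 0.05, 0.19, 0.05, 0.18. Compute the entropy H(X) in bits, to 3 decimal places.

2.332 bits

H = −Σ pᵢ log₂ pᵢ.
−0.32·log₂(0.32) = 0.5260
−0.21·log₂(0.21) = 0.4728
−0.05·log₂(0.05) = 0.2161
−0.19·log₂(0.19) = 0.4552
−0.05·log₂(0.05) = 0.2161
−0.18·log₂(0.18) = 0.4453
Sum ≈ 2.3316 → 2.332 bits.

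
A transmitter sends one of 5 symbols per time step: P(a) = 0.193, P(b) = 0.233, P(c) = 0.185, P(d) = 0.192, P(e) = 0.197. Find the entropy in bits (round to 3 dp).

H = −Σ pᵢ log₂ pᵢ.
−0.193·log₂(0.193) = 0.4581
−0.233·log₂(0.233) = 0.4897
−0.185·log₂(0.185) = 0.4504
−0.192·log₂(0.192) = 0.4571
−0.197·log₂(0.197) = 0.4617
Sum ≈ 2.3169 → 2.317 bits.

2.317 bits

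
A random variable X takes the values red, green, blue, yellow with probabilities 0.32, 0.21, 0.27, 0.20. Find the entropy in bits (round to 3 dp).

1.973 bits

H = −Σ pᵢ log₂ pᵢ.
−0.32·log₂(0.32) = 0.5260
−0.21·log₂(0.21) = 0.4728
−0.27·log₂(0.27) = 0.5100
−0.20·log₂(0.20) = 0.4644
Sum ≈ 1.9733 → 1.973 bits.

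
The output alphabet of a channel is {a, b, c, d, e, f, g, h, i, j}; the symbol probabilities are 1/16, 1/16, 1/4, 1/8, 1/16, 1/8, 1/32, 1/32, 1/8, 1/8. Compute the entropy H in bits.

3.0625 bits

Each probability is a power of 1/2, so log₂(1/p) is an integer.
H = Σ p·log₂(1/p) = 1/16·4 + 1/16·4 + 1/4·2 + 1/8·3 + 1/16·4 + 1/8·3 + 1/32·5 + 1/32·5 + 1/8·3 + 1/8·3 = 3.0625 bits.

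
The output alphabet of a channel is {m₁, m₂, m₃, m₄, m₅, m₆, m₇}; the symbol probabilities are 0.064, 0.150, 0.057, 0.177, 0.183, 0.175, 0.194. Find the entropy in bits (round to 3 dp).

2.690 bits

H = −Σ pᵢ log₂ pᵢ.
−0.064·log₂(0.064) = 0.2538
−0.150·log₂(0.150) = 0.4105
−0.057·log₂(0.057) = 0.2356
−0.177·log₂(0.177) = 0.4422
−0.183·log₂(0.183) = 0.4484
−0.175·log₂(0.175) = 0.4401
−0.194·log₂(0.194) = 0.4590
Sum ≈ 2.6895 → 2.690 bits.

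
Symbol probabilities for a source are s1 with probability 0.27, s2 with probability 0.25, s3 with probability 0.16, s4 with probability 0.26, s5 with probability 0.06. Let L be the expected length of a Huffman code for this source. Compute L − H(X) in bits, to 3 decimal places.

Entropy H = −Σ p log₂ p ≈ 2.1819 bits.
Huffman merges: 3/50+4/25→11/50; 11/50+1/4→47/100; 13/50+27/100→53/100; 47/100+53/100→1. L = 111/50 ≈ 2.2200.
L − H = 2.2200 − 2.1819 = 0.038 bits.

0.038 bits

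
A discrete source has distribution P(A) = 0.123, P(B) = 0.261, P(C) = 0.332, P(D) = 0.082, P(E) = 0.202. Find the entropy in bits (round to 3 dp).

H = −Σ pᵢ log₂ pᵢ.
−0.123·log₂(0.123) = 0.3719
−0.261·log₂(0.261) = 0.5058
−0.332·log₂(0.332) = 0.5281
−0.082·log₂(0.082) = 0.2959
−0.202·log₂(0.202) = 0.4661
Sum ≈ 2.1678 → 2.168 bits.

2.168 bits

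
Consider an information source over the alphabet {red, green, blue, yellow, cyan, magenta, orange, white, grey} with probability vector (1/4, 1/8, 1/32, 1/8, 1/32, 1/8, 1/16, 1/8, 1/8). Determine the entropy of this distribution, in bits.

Each probability is a power of 1/2, so log₂(1/p) is an integer.
H = Σ p·log₂(1/p) = 1/4·2 + 1/8·3 + 1/32·5 + 1/8·3 + 1/32·5 + 1/8·3 + 1/16·4 + 1/8·3 + 1/8·3 = 2.9375 bits.

2.9375 bits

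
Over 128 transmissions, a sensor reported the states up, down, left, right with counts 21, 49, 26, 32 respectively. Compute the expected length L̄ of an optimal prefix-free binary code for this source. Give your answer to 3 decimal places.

Probabilities are the counts divided by 128.
Repeatedly combine the two least-probable nodes; the expected code length is the sum of the merged weights.
merge 21/128 + 13/64 → 47/128
merge 1/4 + 47/128 → 79/128
merge 49/128 + 79/128 → 1
L = 47/128 + 79/128 + 1 = 127/64 ≈ 1.984 bits/symbol.

1.984 bits/symbol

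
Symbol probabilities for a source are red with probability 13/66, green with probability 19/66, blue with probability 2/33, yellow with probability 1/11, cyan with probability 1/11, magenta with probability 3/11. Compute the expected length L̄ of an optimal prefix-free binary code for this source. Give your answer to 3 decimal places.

2.394 bits/symbol

Repeatedly combine the two least-probable nodes; the expected code length is the sum of the merged weights.
merge 2/33 + 1/11 → 5/33
merge 1/11 + 5/33 → 8/33
merge 13/66 + 8/33 → 29/66
merge 3/11 + 19/66 → 37/66
merge 29/66 + 37/66 → 1
L = 5/33 + 8/33 + 29/66 + 37/66 + 1 = 79/33 ≈ 2.394 bits/symbol.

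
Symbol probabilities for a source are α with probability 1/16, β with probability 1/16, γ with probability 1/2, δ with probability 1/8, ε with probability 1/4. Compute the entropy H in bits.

1.875 bits

Each probability is a power of 1/2, so log₂(1/p) is an integer.
H = Σ p·log₂(1/p) = 1/16·4 + 1/16·4 + 1/2·1 + 1/8·3 + 1/4·2 = 1.875 bits.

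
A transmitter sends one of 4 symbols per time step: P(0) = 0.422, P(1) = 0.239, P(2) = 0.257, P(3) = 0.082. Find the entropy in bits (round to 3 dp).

1.818 bits

H = −Σ pᵢ log₂ pᵢ.
−0.422·log₂(0.422) = 0.5253
−0.239·log₂(0.239) = 0.4935
−0.257·log₂(0.257) = 0.5038
−0.082·log₂(0.082) = 0.2959
Sum ≈ 1.8184 → 1.818 bits.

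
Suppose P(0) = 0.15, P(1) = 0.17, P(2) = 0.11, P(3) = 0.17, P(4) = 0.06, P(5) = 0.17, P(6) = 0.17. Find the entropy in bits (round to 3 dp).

H = −Σ pᵢ log₂ pᵢ.
−0.15·log₂(0.15) = 0.4105
−0.17·log₂(0.17) = 0.4346
−0.11·log₂(0.11) = 0.3503
−0.17·log₂(0.17) = 0.4346
−0.06·log₂(0.06) = 0.2435
−0.17·log₂(0.17) = 0.4346
−0.17·log₂(0.17) = 0.4346
Sum ≈ 2.7427 → 2.743 bits.

2.743 bits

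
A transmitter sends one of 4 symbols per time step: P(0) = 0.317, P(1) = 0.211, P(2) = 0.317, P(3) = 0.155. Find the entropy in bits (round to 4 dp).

1.9413 bits

H = −Σ pᵢ log₂ pᵢ.
−0.317·log₂(0.317) = 0.5254
−0.211·log₂(0.211) = 0.4736
−0.317·log₂(0.317) = 0.5254
−0.155·log₂(0.155) = 0.4169
Sum ≈ 1.9413 → 1.9413 bits.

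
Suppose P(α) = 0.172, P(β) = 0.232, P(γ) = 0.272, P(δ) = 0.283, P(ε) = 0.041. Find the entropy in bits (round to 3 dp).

H = −Σ pᵢ log₂ pᵢ.
−0.172·log₂(0.172) = 0.4368
−0.232·log₂(0.232) = 0.4890
−0.272·log₂(0.272) = 0.5109
−0.283·log₂(0.283) = 0.5154
−0.041·log₂(0.041) = 0.1889
Sum ≈ 2.1410 → 2.141 bits.

2.141 bits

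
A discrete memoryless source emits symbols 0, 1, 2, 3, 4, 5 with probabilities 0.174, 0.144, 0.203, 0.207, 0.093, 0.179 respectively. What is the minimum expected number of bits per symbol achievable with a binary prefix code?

2.59 bits/symbol

Repeatedly combine the two least-probable nodes; the expected code length is the sum of the merged weights.
merge 93/1000 + 18/125 → 237/1000
merge 87/500 + 179/1000 → 353/1000
merge 203/1000 + 207/1000 → 41/100
merge 237/1000 + 353/1000 → 59/100
merge 41/100 + 59/100 → 1
L = 237/1000 + 353/1000 + 41/100 + 59/100 + 1 = 259/100 = 2.59 bits/symbol.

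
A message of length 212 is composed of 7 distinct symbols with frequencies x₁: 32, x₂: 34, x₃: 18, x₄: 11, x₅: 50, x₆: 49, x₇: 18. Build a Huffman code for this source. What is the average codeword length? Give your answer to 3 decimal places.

2.670 bits/symbol

Probabilities are the counts divided by 212.
Repeatedly combine the two least-probable nodes; the expected code length is the sum of the merged weights.
merge 11/212 + 9/106 → 29/212
merge 9/106 + 29/212 → 47/212
merge 8/53 + 17/106 → 33/106
merge 47/212 + 49/212 → 24/53
merge 25/106 + 33/106 → 29/53
merge 24/53 + 29/53 → 1
L = 29/212 + 47/212 + 33/106 + 24/53 + 29/53 + 1 = 283/106 ≈ 2.670 bits/symbol.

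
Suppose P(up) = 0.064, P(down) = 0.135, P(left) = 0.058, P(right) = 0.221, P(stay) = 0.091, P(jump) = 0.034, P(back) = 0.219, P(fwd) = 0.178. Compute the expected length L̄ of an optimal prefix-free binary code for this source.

Repeatedly combine the two least-probable nodes; the expected code length is the sum of the merged weights.
merge 17/500 + 29/500 → 23/250
merge 8/125 + 91/1000 → 31/200
merge 23/250 + 27/200 → 227/1000
merge 31/200 + 89/500 → 333/1000
merge 219/1000 + 221/1000 → 11/25
merge 227/1000 + 333/1000 → 14/25
merge 11/25 + 14/25 → 1
L = 23/250 + 31/200 + 227/1000 + 333/1000 + 11/25 + 14/25 + 1 = 2807/1000 = 2.807 bits/symbol.

2.807 bits/symbol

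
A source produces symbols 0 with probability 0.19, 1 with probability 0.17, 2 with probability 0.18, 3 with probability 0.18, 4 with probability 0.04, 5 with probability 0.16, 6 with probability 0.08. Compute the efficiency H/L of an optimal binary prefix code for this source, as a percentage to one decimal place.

97.5%

Entropy H = −Σ p log₂ p ≈ 2.6807 bits.
Huffman merges: 1/25+2/25→3/25; 3/25+4/25→7/25; 17/100+9/50→7/20; 9/50+19/100→37/100; 7/25+7/20→63/100; 37/100+63/100→1. L = 11/4 ≈ 2.7500.
Efficiency = H/L = 2.6807/2.7500 = 97.5%.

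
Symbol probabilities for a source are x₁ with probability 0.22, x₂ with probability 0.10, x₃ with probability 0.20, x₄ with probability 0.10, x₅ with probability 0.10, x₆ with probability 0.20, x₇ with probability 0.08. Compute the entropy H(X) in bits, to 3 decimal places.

H = −Σ pᵢ log₂ pᵢ.
−0.22·log₂(0.22) = 0.4806
−0.10·log₂(0.10) = 0.3322
−0.20·log₂(0.20) = 0.4644
−0.10·log₂(0.10) = 0.3322
−0.10·log₂(0.10) = 0.3322
−0.20·log₂(0.20) = 0.4644
−0.08·log₂(0.08) = 0.2915
Sum ≈ 2.6974 → 2.697 bits.

2.697 bits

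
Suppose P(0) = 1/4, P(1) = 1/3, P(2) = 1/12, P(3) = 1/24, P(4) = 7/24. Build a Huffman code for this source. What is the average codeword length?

Repeatedly combine the two least-probable nodes; the expected code length is the sum of the merged weights.
merge 1/24 + 1/12 → 1/8
merge 1/8 + 1/4 → 3/8
merge 7/24 + 1/3 → 5/8
merge 3/8 + 5/8 → 1
L = 1/8 + 3/8 + 5/8 + 1 = 17/8 = 2.125 bits/symbol.

2.125 bits/symbol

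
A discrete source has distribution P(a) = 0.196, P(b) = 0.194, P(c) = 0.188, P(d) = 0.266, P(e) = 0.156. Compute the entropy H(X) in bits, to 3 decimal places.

2.299 bits

H = −Σ pᵢ log₂ pᵢ.
−0.196·log₂(0.196) = 0.4608
−0.194·log₂(0.194) = 0.4590
−0.188·log₂(0.188) = 0.4533
−0.266·log₂(0.266) = 0.5082
−0.156·log₂(0.156) = 0.4181
Sum ≈ 2.2994 → 2.299 bits.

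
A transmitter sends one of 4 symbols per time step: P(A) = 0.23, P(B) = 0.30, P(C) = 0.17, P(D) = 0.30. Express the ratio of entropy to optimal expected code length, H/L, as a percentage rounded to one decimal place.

98.2%

Entropy H = −Σ p log₂ p ≈ 1.9644 bits.
Huffman merges: 17/100+23/100→2/5; 3/10+3/10→3/5; 2/5+3/5→1. L = 2 ≈ 2.0000.
Efficiency = H/L = 1.9644/2.0000 = 98.2%.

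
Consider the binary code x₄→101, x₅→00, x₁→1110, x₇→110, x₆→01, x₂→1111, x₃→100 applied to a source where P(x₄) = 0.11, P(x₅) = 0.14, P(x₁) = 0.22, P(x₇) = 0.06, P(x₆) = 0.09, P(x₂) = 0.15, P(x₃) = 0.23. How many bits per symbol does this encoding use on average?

L̄ = Σ pᵢ·ℓᵢ = 0.11·3 + 0.14·2 + 0.22·4 + 0.06·3 + 0.09·2 + 0.15·4 + 0.23·3 = 3.14 bits/symbol.

3.14 bits/symbol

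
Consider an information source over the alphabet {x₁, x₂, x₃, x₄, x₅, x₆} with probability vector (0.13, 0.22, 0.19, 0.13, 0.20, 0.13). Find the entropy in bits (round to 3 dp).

H = −Σ pᵢ log₂ pᵢ.
−0.13·log₂(0.13) = 0.3826
−0.22·log₂(0.22) = 0.4806
−0.19·log₂(0.19) = 0.4552
−0.13·log₂(0.13) = 0.3826
−0.20·log₂(0.20) = 0.4644
−0.13·log₂(0.13) = 0.3826
Sum ≈ 2.5481 → 2.548 bits.

2.548 bits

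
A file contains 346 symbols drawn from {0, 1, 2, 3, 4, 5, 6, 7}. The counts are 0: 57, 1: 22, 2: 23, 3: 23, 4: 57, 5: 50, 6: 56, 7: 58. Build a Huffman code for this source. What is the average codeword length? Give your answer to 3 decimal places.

Probabilities are the counts divided by 346.
Repeatedly combine the two least-probable nodes; the expected code length is the sum of the merged weights.
merge 11/173 + 23/346 → 45/346
merge 23/346 + 45/346 → 34/173
merge 25/173 + 28/173 → 53/173
merge 57/346 + 57/346 → 57/173
merge 29/173 + 34/173 → 63/173
merge 53/173 + 57/173 → 110/173
merge 63/173 + 110/173 → 1
L = 45/346 + 34/173 + 53/173 + 57/173 + 63/173 + 110/173 + 1 = 1025/346 ≈ 2.962 bits/symbol.

2.962 bits/symbol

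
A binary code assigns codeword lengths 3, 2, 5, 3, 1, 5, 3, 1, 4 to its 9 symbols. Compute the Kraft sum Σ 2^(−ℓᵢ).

1.75

With common denominator 2^5 = 32: Σ 2^(−ℓᵢ) = 4/32 + 8/32 + 1/32 + 4/32 + 16/32 + 1/32 + 4/32 + 16/32 + 2/32 = 56/32 = 1.75.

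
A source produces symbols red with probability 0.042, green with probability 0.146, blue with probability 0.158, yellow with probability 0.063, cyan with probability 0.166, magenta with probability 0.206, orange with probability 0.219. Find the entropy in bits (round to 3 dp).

2.649 bits

H = −Σ pᵢ log₂ pᵢ.
−0.042·log₂(0.042) = 0.1921
−0.146·log₂(0.146) = 0.4053
−0.158·log₂(0.158) = 0.4206
−0.063·log₂(0.063) = 0.2513
−0.166·log₂(0.166) = 0.4301
−0.206·log₂(0.206) = 0.4695
−0.219·log₂(0.219) = 0.4798
Sum ≈ 2.6487 → 2.649 bits.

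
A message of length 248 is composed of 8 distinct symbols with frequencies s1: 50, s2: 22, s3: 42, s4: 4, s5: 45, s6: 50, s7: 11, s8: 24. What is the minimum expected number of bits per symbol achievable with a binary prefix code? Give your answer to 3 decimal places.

Probabilities are the counts divided by 248.
Repeatedly combine the two least-probable nodes; the expected code length is the sum of the merged weights.
merge 1/62 + 11/248 → 15/248
merge 15/248 + 11/124 → 37/248
merge 3/31 + 37/248 → 61/248
merge 21/124 + 45/248 → 87/248
merge 25/124 + 25/124 → 25/62
merge 61/248 + 87/248 → 37/62
merge 25/62 + 37/62 → 1
L = 15/248 + 37/248 + 61/248 + 87/248 + 25/62 + 37/62 + 1 = 87/31 ≈ 2.806 bits/symbol.

2.806 bits/symbol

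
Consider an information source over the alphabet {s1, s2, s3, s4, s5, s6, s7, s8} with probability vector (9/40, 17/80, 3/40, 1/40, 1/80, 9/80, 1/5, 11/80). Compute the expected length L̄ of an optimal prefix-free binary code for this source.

Repeatedly combine the two least-probable nodes; the expected code length is the sum of the merged weights.
merge 1/80 + 1/40 → 3/80
merge 3/80 + 3/40 → 9/80
merge 9/80 + 9/80 → 9/40
merge 11/80 + 1/5 → 27/80
merge 17/80 + 9/40 → 7/16
merge 9/40 + 27/80 → 9/16
merge 7/16 + 9/16 → 1
L = 3/80 + 9/80 + 9/40 + 27/80 + 7/16 + 9/16 + 1 = 217/80 = 2.7125 bits/symbol.

2.7125 bits/symbol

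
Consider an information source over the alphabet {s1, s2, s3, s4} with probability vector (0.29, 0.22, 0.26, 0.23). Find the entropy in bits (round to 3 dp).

H = −Σ pᵢ log₂ pᵢ.
−0.29·log₂(0.29) = 0.5179
−0.22·log₂(0.22) = 0.4806
−0.26·log₂(0.26) = 0.5053
−0.23·log₂(0.23) = 0.4877
Sum ≈ 1.9914 → 1.991 bits.

1.991 bits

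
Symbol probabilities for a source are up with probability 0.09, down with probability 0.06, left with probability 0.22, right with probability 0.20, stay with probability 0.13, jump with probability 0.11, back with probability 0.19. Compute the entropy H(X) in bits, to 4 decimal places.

2.6893 bits

H = −Σ pᵢ log₂ pᵢ.
−0.09·log₂(0.09) = 0.3127
−0.06·log₂(0.06) = 0.2435
−0.22·log₂(0.22) = 0.4806
−0.20·log₂(0.20) = 0.4644
−0.13·log₂(0.13) = 0.3826
−0.11·log₂(0.11) = 0.3503
−0.19·log₂(0.19) = 0.4552
Sum ≈ 2.6893 → 2.6893 bits.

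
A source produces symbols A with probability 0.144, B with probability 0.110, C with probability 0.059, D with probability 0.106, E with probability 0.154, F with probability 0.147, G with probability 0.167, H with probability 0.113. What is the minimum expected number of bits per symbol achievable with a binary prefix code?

Repeatedly combine the two least-probable nodes; the expected code length is the sum of the merged weights.
merge 59/1000 + 53/500 → 33/200
merge 11/100 + 113/1000 → 223/1000
merge 18/125 + 147/1000 → 291/1000
merge 77/500 + 33/200 → 319/1000
merge 167/1000 + 223/1000 → 39/100
merge 291/1000 + 319/1000 → 61/100
merge 39/100 + 61/100 → 1
L = 33/200 + 223/1000 + 291/1000 + 319/1000 + 39/100 + 61/100 + 1 = 1499/500 = 2.998 bits/symbol.

2.998 bits/symbol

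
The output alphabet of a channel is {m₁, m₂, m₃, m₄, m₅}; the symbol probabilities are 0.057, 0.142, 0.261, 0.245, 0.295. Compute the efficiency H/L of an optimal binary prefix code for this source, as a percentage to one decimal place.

98.1%

Entropy H = −Σ p log₂ p ≈ 2.1579 bits.
Huffman merges: 57/1000+71/500→199/1000; 199/1000+49/200→111/250; 261/1000+59/200→139/250; 111/250+139/250→1. L = 2199/1000 ≈ 2.1990.
Efficiency = H/L = 2.1579/2.1990 = 98.1%.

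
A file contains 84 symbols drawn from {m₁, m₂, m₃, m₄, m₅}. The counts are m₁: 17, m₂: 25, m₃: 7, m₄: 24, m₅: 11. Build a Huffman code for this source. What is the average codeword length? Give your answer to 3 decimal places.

2.214 bits/symbol

Probabilities are the counts divided by 84.
Repeatedly combine the two least-probable nodes; the expected code length is the sum of the merged weights.
merge 1/12 + 11/84 → 3/14
merge 17/84 + 3/14 → 5/12
merge 2/7 + 25/84 → 7/12
merge 5/12 + 7/12 → 1
L = 3/14 + 5/12 + 7/12 + 1 = 31/14 ≈ 2.214 bits/symbol.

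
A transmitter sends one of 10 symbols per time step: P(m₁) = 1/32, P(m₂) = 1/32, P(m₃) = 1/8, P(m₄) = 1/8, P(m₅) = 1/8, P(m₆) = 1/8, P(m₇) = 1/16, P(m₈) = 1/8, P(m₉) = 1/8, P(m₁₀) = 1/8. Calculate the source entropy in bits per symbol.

3.1875 bits

Each probability is a power of 1/2, so log₂(1/p) is an integer.
H = Σ p·log₂(1/p) = 1/32·5 + 1/32·5 + 1/8·3 + 1/8·3 + 1/8·3 + 1/8·3 + 1/16·4 + 1/8·3 + 1/8·3 + 1/8·3 = 3.1875 bits.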